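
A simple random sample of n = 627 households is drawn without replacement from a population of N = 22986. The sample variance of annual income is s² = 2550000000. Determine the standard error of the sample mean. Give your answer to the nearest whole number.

1989

Under SRS without replacement, Var(ȳ) = (1 − f)·s²/n with f = n/N = 627/22986 = 0.02727747.
Var(ȳ) = (1 − 0.02727747)·2550000000/627 = 0.97272253·4.0669856 × 10^6 = 3.9560486 × 10^6.
SE(ȳ) = √(3.9560486 × 10^6) = 1989.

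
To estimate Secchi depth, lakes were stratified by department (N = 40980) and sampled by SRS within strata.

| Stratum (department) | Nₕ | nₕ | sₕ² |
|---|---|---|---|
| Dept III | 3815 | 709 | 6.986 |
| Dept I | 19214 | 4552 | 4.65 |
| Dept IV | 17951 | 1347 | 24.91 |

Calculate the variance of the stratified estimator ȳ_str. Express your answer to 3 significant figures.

0.00352

Var(ȳ_str) = Σₕ Wₕ²(1 − fₕ)sₕ²/nₕ with Wₕ = Nₕ/N, N = 40980.
Dept III: Wₕ = 0.09309419; term = 0.09309419²·(1 − 0.18584535)·6.986/709 = 6.9523949 × 10^-5.
Dept I: Wₕ = 0.46886286; term = 0.46886286²·(1 − 0.23691059)·4.65/4552 = 1.7136329 × 10^-4.
Dept IV: Wₕ = 0.43804295; term = 0.43804295²·(1 − 0.07503760)·24.91/1347 = 0.0032821891.
Sum = 0.0035230763.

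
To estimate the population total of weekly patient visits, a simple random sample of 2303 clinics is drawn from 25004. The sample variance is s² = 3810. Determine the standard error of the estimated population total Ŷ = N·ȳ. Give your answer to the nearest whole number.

30644

Var(Ŷ) = N²·Var(ȳ) = N²·(1 − n/N)·s²/n.
f = 2303/25004 = 0.09210526; Var(ȳ) = 0.90789474·3810/2303 = 1.5019883.
Var(Ŷ) = 25004² · 1.5019883 = 9.3904311 × 10^8.
SE(Ŷ) = √(9.3904311 × 10^8) = 30644.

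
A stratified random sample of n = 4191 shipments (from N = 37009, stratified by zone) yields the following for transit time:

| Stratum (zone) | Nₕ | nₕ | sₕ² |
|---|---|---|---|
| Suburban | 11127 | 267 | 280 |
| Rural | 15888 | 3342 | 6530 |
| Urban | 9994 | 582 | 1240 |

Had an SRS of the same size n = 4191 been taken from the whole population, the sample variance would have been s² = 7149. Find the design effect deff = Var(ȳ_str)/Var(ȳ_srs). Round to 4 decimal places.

0.3459

Var(ȳ_str) = Σ Wₕ²(1−fₕ)sₕ²/nₕ with Wₕ = Nₕ/37009:
  Suburban: (11127/37009)²·(1−267/11127)·280/267 = 0.092520928
  Rural: (15888/37009)²·(1−3342/15888)·6530/3342 = 0.28435872
  Urban: (9994/37009)²·(1−582/9994)·1240/582 = 0.14632053
  → Var(ȳ_str) = 0.52320018.
Var(ȳ_srs) = (1 − 4191/37009)·7149/4191 = 1.5126289.
deff = 0.52320018 / 1.5126289 = 0.3459.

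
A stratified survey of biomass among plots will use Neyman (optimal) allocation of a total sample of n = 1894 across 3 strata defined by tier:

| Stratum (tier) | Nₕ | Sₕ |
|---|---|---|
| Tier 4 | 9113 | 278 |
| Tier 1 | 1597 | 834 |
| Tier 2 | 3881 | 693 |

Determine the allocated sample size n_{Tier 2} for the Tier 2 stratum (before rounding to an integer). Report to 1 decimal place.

777.1

Neyman allocation: nₕ = n·NₕSₕ / Σⱼ NⱼSⱼ.
Σ NⱼSⱼ = 9113·278 + 1597·834 + 3881·693 = 6.554845 × 10^6.
n_{Tier 2} = 1894·3881·693 / (6.554845 × 10^6) = 777.1.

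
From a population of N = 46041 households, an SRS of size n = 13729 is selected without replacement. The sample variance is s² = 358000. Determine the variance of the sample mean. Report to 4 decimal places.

Under SRS without replacement, Var(ȳ) = (1 − f)·s²/n with f = n/N = 13729/46041 = 0.29819074.
Var(ȳ) = (1 − 0.29819074)·358000/13729 = 0.70180926·26.076189 = 18.300511.

18.3005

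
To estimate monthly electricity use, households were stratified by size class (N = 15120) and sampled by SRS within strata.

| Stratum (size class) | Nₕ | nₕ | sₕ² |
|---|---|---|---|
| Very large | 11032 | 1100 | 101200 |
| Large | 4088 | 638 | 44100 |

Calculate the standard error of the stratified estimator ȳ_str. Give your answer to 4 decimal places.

Var(ȳ_str) = Σₕ Wₕ²(1 − fₕ)sₕ²/nₕ with Wₕ = Nₕ/N, N = 15120.
Very large: Wₕ = 0.72962963; term = 0.72962963²·(1 − 0.09970993)·101200/1100 = 44.093565.
Large: Wₕ = 0.27037037; term = 0.27037037²·(1 − 0.15606654)·44100/638 = 4.2642662.
Sum = 48.357831.
SE = √(48.357831) = 6.9540.

6.9540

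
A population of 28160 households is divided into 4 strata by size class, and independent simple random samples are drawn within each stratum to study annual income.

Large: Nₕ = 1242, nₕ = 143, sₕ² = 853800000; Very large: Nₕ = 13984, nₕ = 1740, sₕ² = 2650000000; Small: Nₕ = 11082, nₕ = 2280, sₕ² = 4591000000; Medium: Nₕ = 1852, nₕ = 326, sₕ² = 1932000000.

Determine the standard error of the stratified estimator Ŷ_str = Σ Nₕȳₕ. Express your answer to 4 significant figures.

2.196 × 10^7

Var(Ŷ_str) = Σₕ Nₕ²(1 − fₕ)sₕ²/nₕ.
Large: 1242²·(1 − 143/1242)·853800000/143 = 8.1496583 × 10^12.
Very large: 13984²·(1 − 1740/13984)·2650000000/1740 = 2.6076624 × 10^14.
Small: 11082²·(1 − 2280/11082)·4591000000/2280 = 1.9641378 × 10^14.
Medium: 1852²·(1 − 326/1852)·1932000000/326 = 1.6748852 × 10^13.
Sum = 4.8207853 × 10^14.
SE = √(4.8207853 × 10^14) = 2.196 × 10^7.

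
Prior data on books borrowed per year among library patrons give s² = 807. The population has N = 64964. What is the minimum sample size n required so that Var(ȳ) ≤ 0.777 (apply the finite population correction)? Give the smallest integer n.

1023

Without fpc, n₀ = s²/D = 807/0.777 = 1038.6100.
With fpc, (1 − n/N)·s²/n ≤ D requires n ≥ n₀/(1 + n₀/N) = 1038.6100/(1 + 1038.6100/64964) = 1022.2665.
Rounding up, n = 1023.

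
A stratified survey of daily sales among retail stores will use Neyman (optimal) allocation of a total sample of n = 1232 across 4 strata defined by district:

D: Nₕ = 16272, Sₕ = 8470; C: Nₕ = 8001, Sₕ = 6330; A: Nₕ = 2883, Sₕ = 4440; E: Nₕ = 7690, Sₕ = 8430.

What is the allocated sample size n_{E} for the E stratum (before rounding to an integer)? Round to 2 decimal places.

Neyman allocation: nₕ = n·NₕSₕ / Σⱼ NⱼSⱼ.
Σ NⱼSⱼ = 16272·8470 + 8001·6330 + 2883·4440 + 7690·8430 = 2.6609739 × 10^8.
n_{E} = 1232·7690·8430 / (2.6609739 × 10^8) = 300.14.

300.14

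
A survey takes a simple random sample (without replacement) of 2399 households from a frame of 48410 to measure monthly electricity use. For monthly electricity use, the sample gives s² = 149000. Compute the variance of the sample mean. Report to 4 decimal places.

Under SRS without replacement, Var(ȳ) = (1 − f)·s²/n with f = n/N = 2399/48410 = 0.04955588.
Var(ȳ) = (1 − 0.04955588)·149000/2399 = 0.95044412·62.109212 = 59.031336.

59.0313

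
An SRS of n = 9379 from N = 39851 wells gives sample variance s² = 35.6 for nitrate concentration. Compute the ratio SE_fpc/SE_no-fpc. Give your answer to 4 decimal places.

0.8744

f = n/N = 9379/39851 = 0.23535169.
SE_no-fpc = √(s²/n) = 0.061609365; SE_fpc = √((1−f)s²/n) = 0.053873799.
Ratio = √(1−f) = 0.87444172.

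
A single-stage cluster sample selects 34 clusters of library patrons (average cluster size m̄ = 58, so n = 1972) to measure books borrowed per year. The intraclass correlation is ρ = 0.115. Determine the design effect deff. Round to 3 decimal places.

deff = 1 + (58 − 1)·0.115 = 1 + 6.555 = 7.555.

7.555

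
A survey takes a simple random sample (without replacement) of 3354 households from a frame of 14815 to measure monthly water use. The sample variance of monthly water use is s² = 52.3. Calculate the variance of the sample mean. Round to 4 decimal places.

0.0121

Under SRS without replacement, Var(ȳ) = (1 − f)·s²/n with f = n/N = 3354/14815 = 0.22639217.
Var(ȳ) = (1 − 0.22639217)·52.3/3354 = 0.77360783·0.015593321 = 0.012063116.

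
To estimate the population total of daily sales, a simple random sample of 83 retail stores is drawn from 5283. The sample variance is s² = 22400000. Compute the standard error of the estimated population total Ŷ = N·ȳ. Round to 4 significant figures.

Var(Ŷ) = N²·Var(ȳ) = N²·(1 − n/N)·s²/n.
f = 83/5283 = 0.01571077; Var(ȳ) = 0.98428923·22400000/83 = 265639.5.
Var(Ŷ) = 5283² · 265639.5 = 7.4140221 × 10^12.
SE(Ŷ) = √(7.4140221 × 10^12) = 2.723 × 10^6.

2.723 × 10^6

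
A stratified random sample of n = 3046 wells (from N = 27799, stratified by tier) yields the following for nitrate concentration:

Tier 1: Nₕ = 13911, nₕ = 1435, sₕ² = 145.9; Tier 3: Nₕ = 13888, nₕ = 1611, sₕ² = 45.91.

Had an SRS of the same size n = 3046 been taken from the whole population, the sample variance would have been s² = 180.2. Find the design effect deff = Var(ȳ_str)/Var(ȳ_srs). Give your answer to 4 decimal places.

Var(ȳ_str) = Σ Wₕ²(1−fₕ)sₕ²/nₕ with Wₕ = Nₕ/27799:
  Tier 1: (13911/27799)²·(1−1435/13911)·145.9/1435 = 0.02283383
  Tier 3: (13888/27799)²·(1−1611/13888)·45.91/1611 = 0.0062876067
  → Var(ȳ_str) = 0.029121437.
Var(ȳ_srs) = (1 − 3046/27799)·180.2/3046 = 0.052677306.
deff = 0.029121437 / 0.052677306 = 0.5528.

0.5528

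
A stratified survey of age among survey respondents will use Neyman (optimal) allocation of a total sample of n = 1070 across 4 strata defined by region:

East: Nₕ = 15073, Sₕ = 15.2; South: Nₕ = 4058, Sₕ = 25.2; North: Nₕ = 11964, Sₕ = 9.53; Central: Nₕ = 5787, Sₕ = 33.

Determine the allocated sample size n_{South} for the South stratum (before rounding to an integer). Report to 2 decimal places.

171.95

Neyman allocation: nₕ = n·NₕSₕ / Σⱼ NⱼSⱼ.
Σ NⱼSⱼ = 15073·15.2 + 4058·25.2 + 11964·9.53 + 5787·33 = 636359.12.
n_{South} = 1070·4058·25.2 / 636359.12 = 171.95.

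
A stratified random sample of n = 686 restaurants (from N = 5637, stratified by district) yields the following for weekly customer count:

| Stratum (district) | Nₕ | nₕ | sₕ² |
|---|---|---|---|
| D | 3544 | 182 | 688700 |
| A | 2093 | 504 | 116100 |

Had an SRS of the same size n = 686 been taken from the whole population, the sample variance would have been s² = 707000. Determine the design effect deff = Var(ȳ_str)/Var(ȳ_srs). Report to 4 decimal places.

Var(ȳ_str) = Σ Wₕ²(1−fₕ)sₕ²/nₕ with Wₕ = Nₕ/5637:
  D: (3544/5637)²·(1−182/3544)·688700/182 = 1418.9074
  A: (2093/5637)²·(1−504/2093)·116100/504 = 24.110085
  → Var(ȳ_str) = 1443.0175.
Var(ȳ_srs) = (1 − 686/5637)·707000/686 = 905.19092.
deff = 1443.0175 / 905.19092 = 1.5942.

1.5942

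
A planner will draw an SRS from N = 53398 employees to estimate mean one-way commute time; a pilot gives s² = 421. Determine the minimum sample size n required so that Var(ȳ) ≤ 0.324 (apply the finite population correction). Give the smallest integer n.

Without fpc, n₀ = s²/D = 421/0.324 = 1299.3827.
With fpc, (1 − n/N)·s²/n ≤ D requires n ≥ n₀/(1 + n₀/N) = 1299.3827/(1 + 1299.3827/53398) = 1268.5148.
Rounding up, n = 1269.

1269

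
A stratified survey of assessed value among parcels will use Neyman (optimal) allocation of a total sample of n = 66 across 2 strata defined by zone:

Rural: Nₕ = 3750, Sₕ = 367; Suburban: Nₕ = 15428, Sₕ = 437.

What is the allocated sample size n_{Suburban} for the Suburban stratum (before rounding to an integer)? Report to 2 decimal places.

54.81

Neyman allocation: nₕ = n·NₕSₕ / Σⱼ NⱼSⱼ.
Σ NⱼSⱼ = 3750·367 + 15428·437 = 8.118286 × 10^6.
n_{Suburban} = 66·15428·437 / (8.118286 × 10^6) = 54.81.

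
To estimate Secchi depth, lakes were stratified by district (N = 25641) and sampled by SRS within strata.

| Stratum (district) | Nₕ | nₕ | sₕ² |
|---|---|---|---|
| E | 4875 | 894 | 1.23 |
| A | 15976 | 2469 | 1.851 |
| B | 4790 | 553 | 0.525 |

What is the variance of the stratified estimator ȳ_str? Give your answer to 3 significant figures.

Var(ȳ_str) = Σₕ Wₕ²(1 − fₕ)sₕ²/nₕ with Wₕ = Nₕ/N, N = 25641.
E: Wₕ = 0.19012519; term = 0.19012519²·(1 − 0.18338462)·1.23/894 = 4.0612944 × 10^-5.
A: Wₕ = 0.62306462; term = 0.62306462²·(1 − 0.15454432)·1.851/2469 = 2.4606076 × 10^-4.
B: Wₕ = 0.18681019; term = 0.18681019²·(1 − 0.11544885)·0.525/553 = 2.9306114 × 10^-5.
Sum = 3.1597982 × 10^-4.

3.16 × 10^-4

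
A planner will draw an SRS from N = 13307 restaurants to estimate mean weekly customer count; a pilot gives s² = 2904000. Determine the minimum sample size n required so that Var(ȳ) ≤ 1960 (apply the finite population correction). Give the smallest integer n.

Without fpc, n₀ = s²/D = 2904000/1960 = 1481.6327.
With fpc, (1 − n/N)·s²/n ≤ D requires n ≥ n₀/(1 + n₀/N) = 1481.6327/(1 + 1481.6327/13307) = 1333.1920.
Rounding up, n = 1334.

1334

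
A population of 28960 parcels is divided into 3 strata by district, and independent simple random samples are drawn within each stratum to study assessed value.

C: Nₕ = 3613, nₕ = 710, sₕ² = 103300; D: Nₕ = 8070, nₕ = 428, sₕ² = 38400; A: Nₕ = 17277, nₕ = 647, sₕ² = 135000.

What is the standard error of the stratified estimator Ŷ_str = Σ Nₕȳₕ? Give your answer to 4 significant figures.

258900

Var(Ŷ_str) = Σₕ Nₕ²(1 − fₕ)sₕ²/nₕ.
C: 3613²·(1 − 710/3613)·103300/710 = 1.5260086 × 10^9.
D: 8070²·(1 − 428/8070)·38400/428 = 5.5330937 × 10^9.
A: 17277²·(1 − 647/17277)·135000/647 = 5.9950122 × 10^10.
Sum = 6.7009224 × 10^10.
SE = √(6.7009224 × 10^10) = 258900.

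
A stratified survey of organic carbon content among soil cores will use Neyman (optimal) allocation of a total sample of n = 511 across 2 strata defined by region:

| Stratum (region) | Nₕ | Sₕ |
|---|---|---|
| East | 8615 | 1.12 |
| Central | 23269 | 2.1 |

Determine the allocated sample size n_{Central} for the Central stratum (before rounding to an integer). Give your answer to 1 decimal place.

Neyman allocation: nₕ = n·NₕSₕ / Σⱼ NⱼSⱼ.
Σ NⱼSⱼ = 8615·1.12 + 23269·2.1 = 58513.7.
n_{Central} = 511·23269·2.1 / 58513.7 = 426.7.

426.7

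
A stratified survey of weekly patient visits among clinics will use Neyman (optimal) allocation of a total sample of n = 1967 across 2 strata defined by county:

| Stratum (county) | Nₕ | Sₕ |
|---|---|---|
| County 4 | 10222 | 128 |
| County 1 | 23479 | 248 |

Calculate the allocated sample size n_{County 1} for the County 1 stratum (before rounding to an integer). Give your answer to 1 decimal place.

Neyman allocation: nₕ = n·NₕSₕ / Σⱼ NⱼSⱼ.
Σ NⱼSⱼ = 10222·128 + 23479·248 = 7.131208 × 10^6.
n_{County 1} = 1967·23479·248 / (7.131208 × 10^6) = 1606.1.

1606.1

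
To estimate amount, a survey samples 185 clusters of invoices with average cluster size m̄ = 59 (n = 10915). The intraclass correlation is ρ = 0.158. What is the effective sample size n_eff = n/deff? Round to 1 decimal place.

deff = 1 + (59 − 1)·0.158 = 1 + 9.164 = 10.164.
n_eff = 10915 / 10.164 = 1073.9.

1073.9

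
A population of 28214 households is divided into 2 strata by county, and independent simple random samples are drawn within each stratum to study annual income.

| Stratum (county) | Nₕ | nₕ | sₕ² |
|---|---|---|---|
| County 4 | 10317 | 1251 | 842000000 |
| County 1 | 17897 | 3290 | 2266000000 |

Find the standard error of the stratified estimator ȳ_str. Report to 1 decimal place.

552.5

Var(ȳ_str) = Σₕ Wₕ²(1 − fₕ)sₕ²/nₕ with Wₕ = Nₕ/N, N = 28214.
County 4: Wₕ = 0.36566953; term = 0.36566953²·(1 − 0.12125618)·842000000/1251 = 79085.088.
County 1: Wₕ = 0.63433047; term = 0.63433047²·(1 − 0.18382969)·2266000000/3290 = 226191.33.
Sum = 305276.42.
SE = √(305276.42) = 552.5.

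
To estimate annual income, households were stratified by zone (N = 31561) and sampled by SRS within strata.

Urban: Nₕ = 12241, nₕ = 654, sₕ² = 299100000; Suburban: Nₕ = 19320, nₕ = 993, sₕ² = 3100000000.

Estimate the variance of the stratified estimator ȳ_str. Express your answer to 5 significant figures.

1.1748 × 10^6

Var(ȳ_str) = Σₕ Wₕ²(1 − fₕ)sₕ²/nₕ with Wₕ = Nₕ/N, N = 31561.
Urban: Wₕ = 0.38785210; term = 0.38785210²·(1 − 0.05342701)·299100000/654 = 65121.6.
Suburban: Wₕ = 0.61214790; term = 0.61214790²·(1 − 0.05139752)·3100000000/993 = 1.1097098 × 10^6.
Sum = 1.1748314 × 10^6.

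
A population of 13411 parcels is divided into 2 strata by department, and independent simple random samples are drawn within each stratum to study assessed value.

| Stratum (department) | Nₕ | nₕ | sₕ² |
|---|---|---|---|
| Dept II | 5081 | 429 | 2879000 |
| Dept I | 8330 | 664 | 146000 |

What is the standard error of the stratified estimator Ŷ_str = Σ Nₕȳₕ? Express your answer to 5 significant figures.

415530

Var(Ŷ_str) = Σₕ Nₕ²(1 − fₕ)sₕ²/nₕ.
Dept II: 5081²·(1 − 429/5081)·2879000/429 = 1.586256 × 10^11.
Dept I: 8330²·(1 − 664/8330)·146000/664 = 1.4041018 × 10^10.
Sum = 1.7266662 × 10^11.
SE = √(1.7266662 × 10^11) = 415530.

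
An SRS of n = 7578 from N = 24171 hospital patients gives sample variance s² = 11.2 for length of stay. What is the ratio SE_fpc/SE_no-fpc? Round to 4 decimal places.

0.8285

f = n/N = 7578/24171 = 0.31351620.
SE_no-fpc = √(s²/n) = 0.038444278; SE_fpc = √((1−f)s²/n) = 0.031852745.
Ratio = √(1−f) = 0.82854318.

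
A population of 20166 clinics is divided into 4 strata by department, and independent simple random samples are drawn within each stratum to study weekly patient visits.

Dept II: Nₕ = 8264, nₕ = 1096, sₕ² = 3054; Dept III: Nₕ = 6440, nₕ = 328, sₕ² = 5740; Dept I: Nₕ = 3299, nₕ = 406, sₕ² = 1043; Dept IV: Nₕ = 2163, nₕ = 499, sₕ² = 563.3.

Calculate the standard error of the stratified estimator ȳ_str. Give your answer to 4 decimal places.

1.4731

Var(ȳ_str) = Σₕ Wₕ²(1 − fₕ)sₕ²/nₕ with Wₕ = Nₕ/N, N = 20166.
Dept II: Wₕ = 0.40979867; term = 0.40979867²·(1 − 0.13262343)·3054/1096 = 0.40588898.
Dept III: Wₕ = 0.31934940; term = 0.31934940²·(1 − 0.05093168)·5740/328 = 1.6938219.
Dept I: Wₕ = 0.16359218; term = 0.16359218²·(1 − 0.12306760)·1043/406 = 0.060290585.
Dept IV: Wₕ = 0.10725974; term = 0.10725974²·(1 − 0.23069810)·563.3/499 = 0.0099910129.
Sum = 2.1699925.
SE = √(2.1699925) = 1.4731.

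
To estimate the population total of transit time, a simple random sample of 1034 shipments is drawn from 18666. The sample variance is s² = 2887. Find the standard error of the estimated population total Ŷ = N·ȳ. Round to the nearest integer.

30314

Var(Ŷ) = N²·Var(ȳ) = N²·(1 − n/N)·s²/n.
f = 1034/18666 = 0.05539484; Var(ȳ) = 0.94460516·2887/1034 = 2.6374034.
Var(Ŷ) = 18666² · 2.6374034 = 9.1892292 × 10^8.
SE(Ŷ) = √(9.1892292 × 10^8) = 30314.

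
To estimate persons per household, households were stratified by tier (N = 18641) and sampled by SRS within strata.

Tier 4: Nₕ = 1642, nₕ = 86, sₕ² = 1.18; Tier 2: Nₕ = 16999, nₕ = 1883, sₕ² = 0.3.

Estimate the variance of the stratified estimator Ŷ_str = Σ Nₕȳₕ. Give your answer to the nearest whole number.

75995

Var(Ŷ_str) = Σₕ Nₕ²(1 − fₕ)sₕ²/nₕ.
Tier 4: 1642²·(1 − 86/1642)·1.18/86 = 35056.318.
Tier 2: 16999²·(1 − 1883/16999)·0.3/1883 = 40938.431.
Sum = 75994.749.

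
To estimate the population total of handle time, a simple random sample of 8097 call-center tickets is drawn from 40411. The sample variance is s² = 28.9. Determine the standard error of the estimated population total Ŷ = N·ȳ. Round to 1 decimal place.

Var(Ŷ) = N²·Var(ȳ) = N²·(1 − n/N)·s²/n.
f = 8097/40411 = 0.20036624; Var(ȳ) = 0.79963376·28.9/8097 = 0.0028540714.
Var(Ŷ) = 40411² · 0.0028540714 = 4.6608382 × 10^6.
SE(Ŷ) = √(4.6608382 × 10^6) = 2158.9.

2158.9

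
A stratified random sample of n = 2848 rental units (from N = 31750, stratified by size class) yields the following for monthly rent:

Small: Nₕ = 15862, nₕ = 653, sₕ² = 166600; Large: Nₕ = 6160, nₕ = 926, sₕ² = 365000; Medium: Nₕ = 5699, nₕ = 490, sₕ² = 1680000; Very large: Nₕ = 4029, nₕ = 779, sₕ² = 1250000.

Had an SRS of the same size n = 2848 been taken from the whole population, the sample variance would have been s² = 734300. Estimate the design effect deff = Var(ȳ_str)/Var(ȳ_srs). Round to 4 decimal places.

0.8329

Var(ȳ_str) = Σ Wₕ²(1−fₕ)sₕ²/nₕ with Wₕ = Nₕ/31750:
  Small: (15862/31750)²·(1−653/15862)·166600/653 = 61.056649
  Large: (6160/31750)²·(1−926/6160)·365000/926 = 12.606916
  Medium: (5699/31750)²·(1−490/5699)·1680000/490 = 100.96684
  Very large: (4029/31750)²·(1−779/4029)·1250000/779 = 20.843264
  → Var(ȳ_str) = 195.47367.
Var(ȳ_srs) = (1 − 2848/31750)·734300/2848 = 234.7025.
deff = 195.47367 / 234.7025 = 0.8329.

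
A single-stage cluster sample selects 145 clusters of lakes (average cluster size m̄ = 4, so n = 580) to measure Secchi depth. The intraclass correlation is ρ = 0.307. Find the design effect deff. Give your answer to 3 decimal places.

1.921

deff = 1 + (4 − 1)·0.307 = 1 + 0.921 = 1.921.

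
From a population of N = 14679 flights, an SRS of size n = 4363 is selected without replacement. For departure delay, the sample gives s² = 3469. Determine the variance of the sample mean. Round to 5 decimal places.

0.55877

Under SRS without replacement, Var(ȳ) = (1 − f)·s²/n with f = n/N = 4363/14679 = 0.29722733.
Var(ȳ) = (1 − 0.29722733)·3469/4363 = 0.70277267·0.79509512 = 0.55877112.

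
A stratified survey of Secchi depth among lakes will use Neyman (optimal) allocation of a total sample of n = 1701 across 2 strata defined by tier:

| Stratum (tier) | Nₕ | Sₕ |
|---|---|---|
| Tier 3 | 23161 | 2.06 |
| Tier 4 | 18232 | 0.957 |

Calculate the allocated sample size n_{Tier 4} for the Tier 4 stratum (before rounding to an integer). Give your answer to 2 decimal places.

455.48

Neyman allocation: nₕ = n·NₕSₕ / Σⱼ NⱼSⱼ.
Σ NⱼSⱼ = 23161·2.06 + 18232·0.957 = 65159.684.
n_{Tier 4} = 1701·18232·0.957 / 65159.684 = 455.48.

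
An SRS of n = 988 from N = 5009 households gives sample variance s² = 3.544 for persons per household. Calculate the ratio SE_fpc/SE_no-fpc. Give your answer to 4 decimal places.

f = n/N = 988/5009 = 0.19724496.
SE_no-fpc = √(s²/n) = 0.05989194; SE_fpc = √((1−f)s²/n) = 0.053661141.
Ratio = √(1−f) = 0.89596598.

0.8960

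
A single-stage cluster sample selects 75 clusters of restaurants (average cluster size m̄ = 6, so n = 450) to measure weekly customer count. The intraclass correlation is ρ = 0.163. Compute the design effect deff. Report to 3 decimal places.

1.815

deff = 1 + (6 − 1)·0.163 = 1 + 0.815 = 1.815.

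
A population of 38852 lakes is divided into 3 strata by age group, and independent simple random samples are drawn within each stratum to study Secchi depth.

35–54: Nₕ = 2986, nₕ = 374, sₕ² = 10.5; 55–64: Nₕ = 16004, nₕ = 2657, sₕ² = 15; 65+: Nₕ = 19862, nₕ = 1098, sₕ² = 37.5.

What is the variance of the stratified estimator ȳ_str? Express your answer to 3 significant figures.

0.00938

Var(ȳ_str) = Σₕ Wₕ²(1 − fₕ)sₕ²/nₕ with Wₕ = Nₕ/N, N = 38852.
35–54: Wₕ = 0.07685576; term = 0.07685576²·(1 − 0.12525117)·10.5/374 = 1.4506208 × 10^-4.
55–64: Wₕ = 0.41192217; term = 0.41192217²·(1 − 0.16602099)·15/2657 = 7.9888662 × 10^-4.
65+: Wₕ = 0.51122207; term = 0.51122207²·(1 − 0.05528144)·37.5/1098 = 0.0084323878.
Sum = 0.0093763365.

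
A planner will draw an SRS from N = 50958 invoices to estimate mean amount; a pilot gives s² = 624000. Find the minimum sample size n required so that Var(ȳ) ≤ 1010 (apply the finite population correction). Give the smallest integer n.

611

Without fpc, n₀ = s²/D = 624000/1010 = 617.8218.
With fpc, (1 − n/N)·s²/n ≤ D requires n ≥ n₀/(1 + n₀/N) = 617.8218/(1 + 617.8218/50958) = 610.4210.
Rounding up, n = 611.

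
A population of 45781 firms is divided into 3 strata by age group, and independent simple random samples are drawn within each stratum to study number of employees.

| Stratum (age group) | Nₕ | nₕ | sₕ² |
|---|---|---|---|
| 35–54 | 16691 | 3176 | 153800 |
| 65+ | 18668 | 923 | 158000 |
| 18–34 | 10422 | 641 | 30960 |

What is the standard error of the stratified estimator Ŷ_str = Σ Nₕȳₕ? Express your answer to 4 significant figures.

Var(Ŷ_str) = Σₕ Nₕ²(1 − fₕ)sₕ²/nₕ.
35–54: 16691²·(1 − 3176/16691)·153800/3176 = 1.0923813 × 10^10.
65+: 18668²·(1 − 923/18668)·158000/923 = 5.6706022 × 10^10.
18–34: 10422²·(1 − 641/10422)·30960/641 = 4.9235375 × 10^9.
Sum = 7.2553373 × 10^10.
SE = √(7.2553373 × 10^10) = 269400.

269400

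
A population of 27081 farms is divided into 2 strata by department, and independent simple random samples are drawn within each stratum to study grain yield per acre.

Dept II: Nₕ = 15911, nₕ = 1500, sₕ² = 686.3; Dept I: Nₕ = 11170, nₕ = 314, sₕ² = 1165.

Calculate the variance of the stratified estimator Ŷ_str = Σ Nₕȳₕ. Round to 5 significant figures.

Var(Ŷ_str) = Σₕ Nₕ²(1 − fₕ)sₕ²/nₕ.
Dept II: 15911²·(1 − 1500/15911)·686.3/1500 = 1.0490938 × 10^8.
Dept I: 11170²·(1 − 314/11170)·1165/314 = 4.4990341 × 10^8.
Sum = 5.5481279 × 10^8.

5.5481 × 10^8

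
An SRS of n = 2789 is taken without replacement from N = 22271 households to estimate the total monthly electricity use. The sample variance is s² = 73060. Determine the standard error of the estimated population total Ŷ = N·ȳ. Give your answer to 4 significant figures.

106600

Var(Ŷ) = N²·Var(ȳ) = N²·(1 − n/N)·s²/n.
f = 2789/22271 = 0.12523012; Var(ȳ) = 0.87476988·73060/2789 = 22.91527.
Var(Ŷ) = 22271² · 22.91527 = 1.1365915 × 10^10.
SE(Ŷ) = √(1.1365915 × 10^10) = 106600.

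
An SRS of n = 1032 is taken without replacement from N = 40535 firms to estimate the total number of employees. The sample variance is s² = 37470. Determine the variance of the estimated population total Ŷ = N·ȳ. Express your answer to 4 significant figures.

5.814 × 10^10

Var(Ŷ) = N²·Var(ȳ) = N²·(1 − n/N)·s²/n.
f = 1032/40535 = 0.02545948; Var(ȳ) = 0.97454052·37470/1032 = 35.383753.
Var(Ŷ) = 40535² · 35.383753 = 5.8138557 × 10^10.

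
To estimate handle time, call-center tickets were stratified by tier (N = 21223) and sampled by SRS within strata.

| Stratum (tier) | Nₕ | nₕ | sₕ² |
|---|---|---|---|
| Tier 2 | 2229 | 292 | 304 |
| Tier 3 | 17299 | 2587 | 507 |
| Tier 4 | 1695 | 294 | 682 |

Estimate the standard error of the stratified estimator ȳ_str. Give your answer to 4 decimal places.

Var(ȳ_str) = Σₕ Wₕ²(1 − fₕ)sₕ²/nₕ with Wₕ = Nₕ/N, N = 21223.
Tier 2: Wₕ = 0.10502756; term = 0.10502756²·(1 − 0.13100045)·304/292 = 0.0099796859.
Tier 3: Wₕ = 0.81510625; term = 0.81510625²·(1 − 0.14954622)·507/2587 = 0.11073648.
Tier 4: Wₕ = 0.07986618; term = 0.07986618²·(1 − 0.17345133)·682/294 = 0.012230137.
Sum = 0.1329463.
SE = √(0.1329463) = 0.3646.

0.3646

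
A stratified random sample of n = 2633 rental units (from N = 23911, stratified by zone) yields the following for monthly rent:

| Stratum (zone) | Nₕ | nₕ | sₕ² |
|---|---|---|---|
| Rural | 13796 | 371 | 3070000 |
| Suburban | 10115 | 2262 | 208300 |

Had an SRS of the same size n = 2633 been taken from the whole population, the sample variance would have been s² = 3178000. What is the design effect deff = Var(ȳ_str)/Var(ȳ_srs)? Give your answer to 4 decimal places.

2.5077

Var(ȳ_str) = Σ Wₕ²(1−fₕ)sₕ²/nₕ with Wₕ = Nₕ/23911:
  Rural: (13796/23911)²·(1−371/13796)·3070000/371 = 2680.6275
  Suburban: (10115/23911)²·(1−2262/10115)·208300/2262 = 12.793892
  → Var(ȳ_str) = 2693.4214.
Var(ȳ_srs) = (1 − 2633/23911)·3178000/2633 = 1074.0787.
deff = 2693.4214 / 1074.0787 = 2.5077.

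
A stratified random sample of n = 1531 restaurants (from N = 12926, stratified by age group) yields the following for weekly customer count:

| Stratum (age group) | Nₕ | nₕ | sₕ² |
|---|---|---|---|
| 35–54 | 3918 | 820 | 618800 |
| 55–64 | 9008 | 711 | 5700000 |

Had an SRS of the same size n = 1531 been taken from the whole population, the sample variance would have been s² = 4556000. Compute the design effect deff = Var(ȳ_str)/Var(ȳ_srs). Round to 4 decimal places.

1.3879

Var(ȳ_str) = Σ Wₕ²(1−fₕ)sₕ²/nₕ with Wₕ = Nₕ/12926:
  35–54: (3918/12926)²·(1−820/3918)·618800/820 = 54.821889
  55–64: (9008/12926)²·(1−711/9008)·5700000/711 = 3586.1332
  → Var(ȳ_str) = 3640.9551.
Var(ȳ_srs) = (1 − 1531/12926)·4556000/1531 = 2623.3649.
deff = 3640.9551 / 2623.3649 = 1.3879.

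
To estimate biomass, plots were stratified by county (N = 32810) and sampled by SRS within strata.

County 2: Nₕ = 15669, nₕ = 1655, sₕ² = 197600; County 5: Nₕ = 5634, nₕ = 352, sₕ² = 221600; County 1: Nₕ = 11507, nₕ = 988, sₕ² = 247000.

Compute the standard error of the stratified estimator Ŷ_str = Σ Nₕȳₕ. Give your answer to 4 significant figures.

Var(Ŷ_str) = Σₕ Nₕ²(1 − fₕ)sₕ²/nₕ.
County 2: 15669²·(1 − 1655/15669)·197600/1655 = 2.6217564 × 10^10.
County 5: 5634²·(1 − 352/5634)·221600/352 = 1.873451 × 10^10.
County 1: 11507²·(1 − 988/11507)·247000/988 = 3.0260533 × 10^10.
Sum = 7.5212607 × 10^10.
SE = √(7.5212607 × 10^10) = 274200.

274200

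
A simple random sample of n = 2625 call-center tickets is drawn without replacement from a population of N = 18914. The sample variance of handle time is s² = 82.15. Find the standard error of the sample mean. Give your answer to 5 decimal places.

Under SRS without replacement, Var(ȳ) = (1 − f)·s²/n with f = n/N = 2625/18914 = 0.13878608.
Var(ȳ) = (1 − 0.13878608)·82.15/2625 = 0.86121392·0.031295238 = 0.026951895.
SE(ȳ) = √(0.026951895) = 0.16417.

0.16417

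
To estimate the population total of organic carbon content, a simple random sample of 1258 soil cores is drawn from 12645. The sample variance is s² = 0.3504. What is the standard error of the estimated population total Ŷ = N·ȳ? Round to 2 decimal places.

Var(Ŷ) = N²·Var(ȳ) = N²·(1 − n/N)·s²/n.
f = 1258/12645 = 0.09948596; Var(ȳ) = 0.90051404·0.3504/1258 = 2.508268 × 10^-4.
Var(Ŷ) = 12645² · (2.508268 × 10^-4) = 40106.208.
SE(Ŷ) = √(40106.208) = 200.27.

200.27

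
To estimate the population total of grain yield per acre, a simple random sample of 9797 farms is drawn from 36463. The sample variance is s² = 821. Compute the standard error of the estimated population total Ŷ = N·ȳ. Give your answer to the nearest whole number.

Var(Ŷ) = N²·Var(ȳ) = N²·(1 − n/N)·s²/n.
f = 9797/36463 = 0.26868332; Var(ȳ) = 0.73131668·821/9797 = 0.061285189.
Var(Ŷ) = 36463² · 0.061285189 = 8.1481746 × 10^7.
SE(Ŷ) = √(8.1481746 × 10^7) = 9027.

9027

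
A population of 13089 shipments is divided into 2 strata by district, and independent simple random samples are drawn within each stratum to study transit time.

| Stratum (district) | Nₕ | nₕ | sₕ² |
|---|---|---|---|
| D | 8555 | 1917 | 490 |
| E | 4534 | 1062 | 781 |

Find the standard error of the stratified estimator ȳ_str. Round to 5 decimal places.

0.39026

Var(ȳ_str) = Σₕ Wₕ²(1 − fₕ)sₕ²/nₕ with Wₕ = Nₕ/N, N = 13089.
D: Wₕ = 0.65360226; term = 0.65360226²·(1 − 0.22407949)·490/1917 = 0.08472631.
E: Wₕ = 0.34639774; term = 0.34639774²·(1 − 0.23423026)·781/1062 = 0.067573251.
Sum = 0.15229956.
SE = √(0.15229956) = 0.39026.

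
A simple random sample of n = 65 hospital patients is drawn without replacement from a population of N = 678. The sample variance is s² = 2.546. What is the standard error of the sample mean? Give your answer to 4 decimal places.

Under SRS without replacement, Var(ȳ) = (1 − f)·s²/n with f = n/N = 65/678 = 0.09587021.
Var(ȳ) = (1 − 0.09587021)·2.546/65 = 0.90412979·0.039169231 = 0.035414069.
SE(ȳ) = √(0.035414069) = 0.1882.

0.1882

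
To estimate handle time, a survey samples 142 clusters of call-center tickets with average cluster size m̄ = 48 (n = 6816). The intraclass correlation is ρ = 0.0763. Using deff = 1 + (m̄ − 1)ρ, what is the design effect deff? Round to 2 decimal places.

4.59

deff = 1 + (48 − 1)·0.0763 = 1 + 3.5861 = 4.5861.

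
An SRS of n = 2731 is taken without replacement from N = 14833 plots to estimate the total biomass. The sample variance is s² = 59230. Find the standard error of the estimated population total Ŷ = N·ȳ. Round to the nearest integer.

62395

Var(Ŷ) = N²·Var(ȳ) = N²·(1 − n/N)·s²/n.
f = 2731/14833 = 0.18411650; Var(ȳ) = 0.81588350·59230/2731 = 17.694903.
Var(Ŷ) = 14833² · 17.694903 = 3.8931952 × 10^9.
SE(Ŷ) = √(3.8931952 × 10^9) = 62395.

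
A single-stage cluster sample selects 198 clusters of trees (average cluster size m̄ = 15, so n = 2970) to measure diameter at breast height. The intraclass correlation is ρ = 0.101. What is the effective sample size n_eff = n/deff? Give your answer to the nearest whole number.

deff = 1 + (15 − 1)·0.101 = 1 + 1.414 = 2.414.
n_eff = 2970 / 2.414 = 1230.

1230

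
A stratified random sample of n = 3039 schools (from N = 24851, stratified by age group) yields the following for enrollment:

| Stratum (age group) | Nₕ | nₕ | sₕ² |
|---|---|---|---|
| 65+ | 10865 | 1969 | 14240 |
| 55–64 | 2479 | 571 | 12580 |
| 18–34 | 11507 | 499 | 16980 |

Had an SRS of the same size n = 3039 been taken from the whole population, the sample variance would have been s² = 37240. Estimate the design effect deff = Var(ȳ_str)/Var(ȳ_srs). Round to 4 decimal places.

0.7698

Var(ȳ_str) = Σ Wₕ²(1−fₕ)sₕ²/nₕ with Wₕ = Nₕ/24851:
  65+: (10865/24851)²·(1−1969/10865)·14240/1969 = 1.1318817
  55–64: (2479/24851)²·(1−571/2479)·12580/571 = 0.16873753
  18–34: (11507/24851)²·(1−499/11507)·16980/499 = 6.9794297
  → Var(ȳ_str) = 8.2800489.
Var(ȳ_srs) = (1 − 3039/24851)·37240/3039 = 10.7555.
deff = 8.2800489 / 10.7555 = 0.7698.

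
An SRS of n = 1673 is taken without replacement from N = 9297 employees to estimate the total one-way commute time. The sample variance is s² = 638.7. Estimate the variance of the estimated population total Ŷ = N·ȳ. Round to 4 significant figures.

2.706 × 10^7

Var(Ŷ) = N²·Var(ȳ) = N²·(1 − n/N)·s²/n.
f = 1673/9297 = 0.17995052; Var(ȳ) = 0.82004948·638.7/1673 = 0.3130697.
Var(Ŷ) = 9297² · 0.3130697 = 2.7059932 × 10^7.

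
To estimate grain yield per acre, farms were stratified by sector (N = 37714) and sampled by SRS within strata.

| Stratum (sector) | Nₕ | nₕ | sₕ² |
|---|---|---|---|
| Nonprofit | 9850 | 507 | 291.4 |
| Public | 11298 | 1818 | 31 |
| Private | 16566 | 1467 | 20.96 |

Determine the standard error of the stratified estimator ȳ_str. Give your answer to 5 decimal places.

0.20245

Var(ȳ_str) = Σₕ Wₕ²(1 − fₕ)sₕ²/nₕ with Wₕ = Nₕ/N, N = 37714.
Nonprofit: Wₕ = 0.26117622; term = 0.26117622²·(1 − 0.05147208)·291.4/507 = 0.03718767.
Public: Wₕ = 0.29957045; term = 0.29957045²·(1 − 0.16091344)·31/1818 = 0.0012840222.
Private: Wₕ = 0.43925333; term = 0.43925333²·(1 − 0.08855487)·20.96/1467 = 0.0025125911.
Sum = 0.040984283.
SE = √(0.040984283) = 0.20245.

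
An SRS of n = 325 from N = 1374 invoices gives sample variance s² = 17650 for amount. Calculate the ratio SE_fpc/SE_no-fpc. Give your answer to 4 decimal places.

0.8738

f = n/N = 325/1374 = 0.23653566.
SE_no-fpc = √(s²/n) = 7.3693753; SE_fpc = √((1−f)s²/n) = 6.4390983.
Ratio = √(1−f) = 0.87376446.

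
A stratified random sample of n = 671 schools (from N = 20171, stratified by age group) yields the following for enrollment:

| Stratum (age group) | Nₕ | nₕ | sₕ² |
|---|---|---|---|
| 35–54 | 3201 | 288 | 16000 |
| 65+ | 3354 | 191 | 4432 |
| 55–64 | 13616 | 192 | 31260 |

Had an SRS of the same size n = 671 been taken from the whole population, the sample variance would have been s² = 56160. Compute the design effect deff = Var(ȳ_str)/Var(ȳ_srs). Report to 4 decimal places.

Var(ȳ_str) = Σ Wₕ²(1−fₕ)sₕ²/nₕ with Wₕ = Nₕ/20171:
  35–54: (3201/20171)²·(1−288/3201)·16000/288 = 1.2732063
  65+: (3354/20171)²·(1−191/3354)·4432/191 = 0.60502563
  55–64: (13616/20171)²·(1−192/13616)·31260/192 = 73.141586
  → Var(ȳ_str) = 75.019818.
Var(ȳ_srs) = (1 − 671/20171)·56160/671 = 80.911781.
deff = 75.019818 / 80.911781 = 0.9272.

0.9272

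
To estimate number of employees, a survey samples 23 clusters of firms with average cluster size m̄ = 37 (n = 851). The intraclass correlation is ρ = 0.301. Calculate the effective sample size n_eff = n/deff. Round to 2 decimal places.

71.90

deff = 1 + (37 − 1)·0.301 = 1 + 10.836 = 11.836.
n_eff = 851 / 11.836 = 71.90.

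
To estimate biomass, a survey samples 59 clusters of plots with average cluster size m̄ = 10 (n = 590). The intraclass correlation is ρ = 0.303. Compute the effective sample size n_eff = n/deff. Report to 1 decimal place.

deff = 1 + (10 − 1)·0.303 = 1 + 2.727 = 3.727.
n_eff = 590 / 3.727 = 158.3.

158.3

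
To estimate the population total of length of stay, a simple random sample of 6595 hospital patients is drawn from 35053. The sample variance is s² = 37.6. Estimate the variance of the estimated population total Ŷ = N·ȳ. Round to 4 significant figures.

Var(Ŷ) = N²·Var(ȳ) = N²·(1 − n/N)·s²/n.
f = 6595/35053 = 0.18814367; Var(ȳ) = 0.81185633·37.6/6595 = 0.0046286275.
Var(Ŷ) = 35053² · 0.0046286275 = 5.6872539 × 10^6.

5.687 × 10^6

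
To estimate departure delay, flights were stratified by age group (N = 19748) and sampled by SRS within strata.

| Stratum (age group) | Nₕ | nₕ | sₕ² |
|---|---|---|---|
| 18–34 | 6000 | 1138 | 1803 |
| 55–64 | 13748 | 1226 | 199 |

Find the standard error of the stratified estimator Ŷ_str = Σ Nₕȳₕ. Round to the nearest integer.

Var(Ŷ_str) = Σₕ Nₕ²(1 − fₕ)sₕ²/nₕ.
18–34: 6000²·(1 − 1138/6000)·1803/1138 = 4.6218907 × 10^7.
55–64: 13748²·(1 − 1226/13748)·199/1226 = 2.794318 × 10^7.
Sum = 7.4162087 × 10^7.
SE = √(7.4162087 × 10^7) = 8612.

8612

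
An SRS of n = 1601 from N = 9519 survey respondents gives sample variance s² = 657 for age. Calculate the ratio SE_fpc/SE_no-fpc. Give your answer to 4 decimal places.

0.9120

f = n/N = 1601/9519 = 0.16818994.
SE_no-fpc = √(s²/n) = 0.64060012; SE_fpc = √((1−f)s²/n) = 0.58425052.
Ratio = √(1−f) = 0.91203622.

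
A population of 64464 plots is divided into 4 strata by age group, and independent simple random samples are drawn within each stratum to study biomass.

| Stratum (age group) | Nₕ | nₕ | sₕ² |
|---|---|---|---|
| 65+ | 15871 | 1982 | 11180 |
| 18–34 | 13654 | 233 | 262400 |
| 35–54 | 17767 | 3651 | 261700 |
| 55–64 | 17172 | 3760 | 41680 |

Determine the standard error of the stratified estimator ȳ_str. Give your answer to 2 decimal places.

Var(ȳ_str) = Σₕ Wₕ²(1 − fₕ)sₕ²/nₕ with Wₕ = Nₕ/N, N = 64464.
65+: Wₕ = 0.24619943; term = 0.24619943²·(1 − 0.12488186)·11180/1982 = 0.29921194.
18–34: Wₕ = 0.21180814; term = 0.21180814²·(1 − 0.01706460)·262400/233 = 49.661311.
35–54: Wₕ = 0.27561119; term = 0.27561119²·(1 − 0.20549333)·261700/3651 = 4.3259664.
55–64: Wₕ = 0.26638124; term = 0.26638124²·(1 − 0.21896110)·41680/3760 = 0.61435556.
Sum = 54.900845.
SE = √(54.900845) = 7.41.

7.41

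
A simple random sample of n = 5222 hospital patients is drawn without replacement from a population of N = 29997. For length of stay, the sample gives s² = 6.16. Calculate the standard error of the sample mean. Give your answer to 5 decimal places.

Under SRS without replacement, Var(ȳ) = (1 − f)·s²/n with f = n/N = 5222/29997 = 0.17408408.
Var(ȳ) = (1 − 0.17408408)·6.16/5222 = 0.82591592·0.0011796247 = 9.742708 × 10^-4.
SE(ȳ) = √(9.742708 × 10^-4) = 0.03121.

0.03121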